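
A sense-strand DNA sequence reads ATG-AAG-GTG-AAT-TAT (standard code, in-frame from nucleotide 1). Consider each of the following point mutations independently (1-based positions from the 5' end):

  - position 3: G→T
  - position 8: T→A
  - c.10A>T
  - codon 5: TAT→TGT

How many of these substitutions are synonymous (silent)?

Codon 1: ATG (Met) → ATT (Ile) — missense.
Codon 3: GTG (Val) → GAG (Glu) — missense.
Codon 4: AAT (Asn) → TAT (Tyr) — missense.
Codon 5: TAT (Tyr) → TGT (Cys) — missense.
Synonymous: 0 of 4.

0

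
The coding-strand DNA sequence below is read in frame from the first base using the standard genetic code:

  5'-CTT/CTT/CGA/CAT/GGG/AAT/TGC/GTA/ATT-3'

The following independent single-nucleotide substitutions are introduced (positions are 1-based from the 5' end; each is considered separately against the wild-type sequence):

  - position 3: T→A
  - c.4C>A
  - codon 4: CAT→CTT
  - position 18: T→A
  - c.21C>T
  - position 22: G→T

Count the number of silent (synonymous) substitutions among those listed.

2

Codon 1: CTT (Leu) → CTA (Leu) — synonymous.
Codon 2: CTT (Leu) → ATT (Ile) — missense.
Codon 4: CAT (His) → CTT (Leu) — missense.
Codon 6: AAT (Asn) → AAA (Lys) — missense.
Codon 7: TGC (Cys) → TGT (Cys) — synonymous.
Codon 8: GTA (Val) → TTA (Leu) — missense.
Synonymous: 2 of 6.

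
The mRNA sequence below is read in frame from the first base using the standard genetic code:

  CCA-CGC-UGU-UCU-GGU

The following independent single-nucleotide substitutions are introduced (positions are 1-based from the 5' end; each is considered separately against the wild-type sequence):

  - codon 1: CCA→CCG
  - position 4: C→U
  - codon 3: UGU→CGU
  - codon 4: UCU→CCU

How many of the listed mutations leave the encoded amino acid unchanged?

1

Codon 1: CCA (Pro) → CCG (Pro) — synonymous.
Codon 2: CGC (Arg) → UGC (Cys) — missense.
Codon 3: UGU (Cys) → CGU (Arg) — missense.
Codon 4: UCU (Ser) → CCU (Pro) — missense.
Synonymous: 1 of 4.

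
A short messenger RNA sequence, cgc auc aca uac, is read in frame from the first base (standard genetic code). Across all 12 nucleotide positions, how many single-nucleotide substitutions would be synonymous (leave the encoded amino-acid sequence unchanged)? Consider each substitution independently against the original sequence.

9

Codon 1 (CGC, Arg): 3 synonymous substitutions.
Codon 2 (AUC, Ile): 2 synonymous substitutions.
Codon 3 (ACA, Thr): 3 synonymous substitutions.
Codon 4 (UAC, Tyr): 1 synonymous substitution.
Total: 3 + 2 + 3 + 1 = 9.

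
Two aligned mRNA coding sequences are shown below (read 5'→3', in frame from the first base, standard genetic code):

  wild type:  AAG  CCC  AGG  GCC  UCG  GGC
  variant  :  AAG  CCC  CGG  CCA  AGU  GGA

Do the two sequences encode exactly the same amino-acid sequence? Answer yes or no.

Codon 1: AAG Lys / AAG Lys — identical.
Codon 2: CCC Pro / CCC Pro — identical.
Codon 3: AGG Arg / CGG Arg — synonymous.
Codon 4: GCC Ala / CCA Pro — nonsynonymous.
Codon 5: UCG Ser / AGU Ser — synonymous.
Codon 6: GGC Gly / GGA Gly — synonymous.
Nonsynonymous differences: 1 → different protein.

no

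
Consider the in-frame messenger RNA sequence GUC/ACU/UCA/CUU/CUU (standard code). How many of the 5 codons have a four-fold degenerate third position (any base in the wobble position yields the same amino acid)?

Codon 1 GUC (Val): third position 4-fold.
Codon 2 ACU (Thr): third position 4-fold.
Codon 3 UCA (Ser): third position 4-fold.
Codon 4 CUU (Leu): third position 4-fold.
Codon 5 CUU (Leu): third position 4-fold.
Four-fold degenerate third positions: 5.

5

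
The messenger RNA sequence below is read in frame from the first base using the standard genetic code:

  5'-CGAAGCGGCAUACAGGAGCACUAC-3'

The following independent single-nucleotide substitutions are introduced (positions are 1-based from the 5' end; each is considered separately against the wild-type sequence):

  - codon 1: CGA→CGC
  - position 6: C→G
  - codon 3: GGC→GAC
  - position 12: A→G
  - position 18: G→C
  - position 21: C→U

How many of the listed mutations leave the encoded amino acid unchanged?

2

Codon 1: CGA (Arg) → CGC (Arg) — synonymous.
Codon 2: AGC (Ser) → AGG (Arg) — missense.
Codon 3: GGC (Gly) → GAC (Asp) — missense.
Codon 4: AUA (Ile) → AUG (Met) — missense.
Codon 6: GAG (Glu) → GAC (Asp) — missense.
Codon 7: CAC (His) → CAU (His) — synonymous.
Synonymous: 2 of 6.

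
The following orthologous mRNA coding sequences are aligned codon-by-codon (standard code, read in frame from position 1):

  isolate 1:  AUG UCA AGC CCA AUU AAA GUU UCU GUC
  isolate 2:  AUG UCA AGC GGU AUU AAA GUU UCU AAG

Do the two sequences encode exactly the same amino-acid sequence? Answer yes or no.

no

Codon 1: AUG Met / AUG Met — identical.
Codon 2: UCA Ser / UCA Ser — identical.
Codon 3: AGC Ser / AGC Ser — identical.
Codon 4: CCA Pro / GGU Gly — nonsynonymous.
Codon 5: AUU Ile / AUU Ile — identical.
Codon 6: AAA Lys / AAA Lys — identical.
Codon 7: GUU Val / GUU Val — identical.
Codon 8: UCU Ser / UCU Ser — identical.
Codon 9: GUC Val / AAG Lys — nonsynonymous.
Nonsynonymous differences: 2 → different protein.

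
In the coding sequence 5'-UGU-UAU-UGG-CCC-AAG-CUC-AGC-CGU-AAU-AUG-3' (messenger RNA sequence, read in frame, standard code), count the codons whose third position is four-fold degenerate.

3

Codon 1 UGU (Cys): third position 2-fold.
Codon 2 UAU (Tyr): third position 2-fold.
Codon 3 UGG (Trp): third position 1-fold.
Codon 4 CCC (Pro): third position 4-fold.
Codon 5 AAG (Lys): third position 2-fold.
Codon 6 CUC (Leu): third position 4-fold.
Codon 7 AGC (Ser): third position 2-fold.
Codon 8 CGU (Arg): third position 4-fold.
Codon 9 AAU (Asn): third position 2-fold.
Codon 10 AUG (Met): third position 1-fold.
Four-fold degenerate third positions: 3.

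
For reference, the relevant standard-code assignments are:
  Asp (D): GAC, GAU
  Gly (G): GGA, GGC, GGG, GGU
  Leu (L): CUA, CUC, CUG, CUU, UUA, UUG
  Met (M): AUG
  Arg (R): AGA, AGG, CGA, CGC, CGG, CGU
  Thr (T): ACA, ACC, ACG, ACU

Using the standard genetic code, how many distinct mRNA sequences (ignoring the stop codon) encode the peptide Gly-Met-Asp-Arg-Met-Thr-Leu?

Gly: 4 codons.
Met: 1 codon.
Asp: 2 codons.
Arg: 6 codons.
Met: 1 codon.
Thr: 4 codons.
Leu: 6 codons.
4 × 1 × 2 × 6 × 1 × 4 × 6 = 1152.

1152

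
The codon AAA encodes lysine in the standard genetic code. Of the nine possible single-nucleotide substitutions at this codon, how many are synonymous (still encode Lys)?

1

Position 1: none → 0 synonymous.
Position 2: none → 0 synonymous.
Position 3: AAG → 1 synonymous.
Total: 0 + 0 + 1 = 1.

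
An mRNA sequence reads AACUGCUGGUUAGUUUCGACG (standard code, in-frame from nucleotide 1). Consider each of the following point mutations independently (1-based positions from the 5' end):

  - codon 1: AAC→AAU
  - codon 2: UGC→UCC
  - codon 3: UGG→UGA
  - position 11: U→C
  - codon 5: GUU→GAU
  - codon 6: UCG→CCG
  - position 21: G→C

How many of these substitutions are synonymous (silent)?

2

Codon 1: AAC (Asn) → AAU (Asn) — synonymous.
Codon 2: UGC (Cys) → UCC (Ser) — missense.
Codon 3: UGG (Trp) → UGA (Stop) — nonsense.
Codon 4: UUA (Leu) → UCA (Ser) — missense.
Codon 5: GUU (Val) → GAU (Asp) — missense.
Codon 6: UCG (Ser) → CCG (Pro) — missense.
Codon 7: ACG (Thr) → ACC (Thr) — synonymous.
Synonymous: 2 of 7.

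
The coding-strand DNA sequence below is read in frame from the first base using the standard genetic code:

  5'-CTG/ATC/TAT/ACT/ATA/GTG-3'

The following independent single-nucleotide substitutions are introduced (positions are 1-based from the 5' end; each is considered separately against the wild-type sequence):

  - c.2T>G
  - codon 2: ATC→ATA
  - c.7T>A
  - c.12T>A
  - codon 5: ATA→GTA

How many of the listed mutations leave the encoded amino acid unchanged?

Codon 1: CTG (Leu) → CGG (Arg) — missense.
Codon 2: ATC (Ile) → ATA (Ile) — synonymous.
Codon 3: TAT (Tyr) → AAT (Asn) — missense.
Codon 4: ACT (Thr) → ACA (Thr) — synonymous.
Codon 5: ATA (Ile) → GTA (Val) — missense.
Synonymous: 2 of 5.

2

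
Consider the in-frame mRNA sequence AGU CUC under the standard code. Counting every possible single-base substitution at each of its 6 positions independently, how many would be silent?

Codon 1 (AGU, Ser): 1 synonymous substitution.
Codon 2 (CUC, Leu): 3 synonymous substitutions.
Total: 1 + 3 = 4.

4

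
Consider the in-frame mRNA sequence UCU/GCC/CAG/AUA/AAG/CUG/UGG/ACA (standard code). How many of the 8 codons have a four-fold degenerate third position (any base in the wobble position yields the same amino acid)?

4

Codon 1 UCU (Ser): third position 4-fold.
Codon 2 GCC (Ala): third position 4-fold.
Codon 3 CAG (Gln): third position 2-fold.
Codon 4 AUA (Ile): third position 3-fold.
Codon 5 AAG (Lys): third position 2-fold.
Codon 6 CUG (Leu): third position 4-fold.
Codon 7 UGG (Trp): third position 1-fold.
Codon 8 ACA (Thr): third position 4-fold.
Four-fold degenerate third positions: 4.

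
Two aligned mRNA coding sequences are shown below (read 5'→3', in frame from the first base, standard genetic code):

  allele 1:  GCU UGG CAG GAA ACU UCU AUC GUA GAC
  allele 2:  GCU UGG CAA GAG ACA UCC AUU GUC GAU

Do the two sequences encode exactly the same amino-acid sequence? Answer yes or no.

yes

Codon 1: GCU Ala / GCU Ala — identical.
Codon 2: UGG Trp / UGG Trp — identical.
Codon 3: CAG Gln / CAA Gln — synonymous.
Codon 4: GAA Glu / GAG Glu — synonymous.
Codon 5: ACU Thr / ACA Thr — synonymous.
Codon 6: UCU Ser / UCC Ser — synonymous.
Codon 7: AUC Ile / AUU Ile — synonymous.
Codon 8: GUA Val / GUC Val — synonymous.
Codon 9: GAC Asp / GAU Asp — synonymous.
Nonsynonymous differences: 0 → same protein.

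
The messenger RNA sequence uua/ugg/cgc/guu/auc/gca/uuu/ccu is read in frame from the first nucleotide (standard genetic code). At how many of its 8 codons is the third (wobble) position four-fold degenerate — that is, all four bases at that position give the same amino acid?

Codon 1 UUA (Leu): third position 2-fold.
Codon 2 UGG (Trp): third position 1-fold.
Codon 3 CGC (Arg): third position 4-fold.
Codon 4 GUU (Val): third position 4-fold.
Codon 5 AUC (Ile): third position 3-fold.
Codon 6 GCA (Ala): third position 4-fold.
Codon 7 UUU (Phe): third position 2-fold.
Codon 8 CCU (Pro): third position 4-fold.
Four-fold degenerate third positions: 4.

4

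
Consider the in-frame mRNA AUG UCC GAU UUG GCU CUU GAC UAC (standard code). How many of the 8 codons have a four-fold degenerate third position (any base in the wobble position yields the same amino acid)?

3

Codon 1 AUG (Met): third position 1-fold.
Codon 2 UCC (Ser): third position 4-fold.
Codon 3 GAU (Asp): third position 2-fold.
Codon 4 UUG (Leu): third position 2-fold.
Codon 5 GCU (Ala): third position 4-fold.
Codon 6 CUU (Leu): third position 4-fold.
Codon 7 GAC (Asp): third position 2-fold.
Codon 8 UAC (Tyr): third position 2-fold.
Four-fold degenerate third positions: 3.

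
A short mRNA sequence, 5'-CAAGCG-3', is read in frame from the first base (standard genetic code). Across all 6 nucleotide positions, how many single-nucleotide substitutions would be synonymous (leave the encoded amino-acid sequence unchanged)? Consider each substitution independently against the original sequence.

4

Codon 1 (CAA, Gln): 1 synonymous substitution.
Codon 2 (GCG, Ala): 3 synonymous substitutions.
Total: 1 + 3 = 4.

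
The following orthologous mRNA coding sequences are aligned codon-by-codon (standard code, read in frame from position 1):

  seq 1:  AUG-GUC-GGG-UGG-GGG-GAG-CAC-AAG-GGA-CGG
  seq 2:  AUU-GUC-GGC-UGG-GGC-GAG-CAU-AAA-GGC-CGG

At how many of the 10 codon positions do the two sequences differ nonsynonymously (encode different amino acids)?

1

Codon 1: AUG Met / AUU Ile — nonsynonymous.
Codon 2: GUC Val / GUC Val — identical.
Codon 3: GGG Gly / GGC Gly — synonymous.
Codon 4: UGG Trp / UGG Trp — identical.
Codon 5: GGG Gly / GGC Gly — synonymous.
Codon 6: GAG Glu / GAG Glu — identical.
Codon 7: CAC His / CAU His — synonymous.
Codon 8: AAG Lys / AAA Lys — synonymous.
Codon 9: GGA Gly / GGC Gly — synonymous.
Codon 10: CGG Arg / CGG Arg — identical.
Nonsynonymous differences: 1.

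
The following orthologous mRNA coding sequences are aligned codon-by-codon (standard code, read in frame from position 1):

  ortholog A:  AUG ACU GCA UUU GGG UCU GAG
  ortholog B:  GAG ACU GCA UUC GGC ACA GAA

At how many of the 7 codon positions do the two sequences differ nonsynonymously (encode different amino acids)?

Codon 1: AUG Met / GAG Glu — nonsynonymous.
Codon 2: ACU Thr / ACU Thr — identical.
Codon 3: GCA Ala / GCA Ala — identical.
Codon 4: UUU Phe / UUC Phe — synonymous.
Codon 5: GGG Gly / GGC Gly — synonymous.
Codon 6: UCU Ser / ACA Thr — nonsynonymous.
Codon 7: GAG Glu / GAA Glu — synonymous.
Nonsynonymous differences: 2.

2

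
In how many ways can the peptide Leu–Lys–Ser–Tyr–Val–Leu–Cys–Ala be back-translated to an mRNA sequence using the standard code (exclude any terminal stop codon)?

27648

Leu: 6 codons.
Lys: 2 codons.
Ser: 6 codons.
Tyr: 2 codons.
Val: 4 codons.
Leu: 6 codons.
Cys: 2 codons.
Ala: 4 codons.
6 × 2 × 6 × 2 × 4 × 6 × 2 × 4 = 27648.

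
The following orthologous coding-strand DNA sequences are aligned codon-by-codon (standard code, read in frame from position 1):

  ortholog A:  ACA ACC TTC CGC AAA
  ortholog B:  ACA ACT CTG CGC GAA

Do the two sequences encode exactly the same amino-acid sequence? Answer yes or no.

Codon 1: ACA Thr / ACA Thr — identical.
Codon 2: ACC Thr / ACT Thr — synonymous.
Codon 3: TTC Phe / CTG Leu — nonsynonymous.
Codon 4: CGC Arg / CGC Arg — identical.
Codon 5: AAA Lys / GAA Glu — nonsynonymous.
Nonsynonymous differences: 2 → different protein.

no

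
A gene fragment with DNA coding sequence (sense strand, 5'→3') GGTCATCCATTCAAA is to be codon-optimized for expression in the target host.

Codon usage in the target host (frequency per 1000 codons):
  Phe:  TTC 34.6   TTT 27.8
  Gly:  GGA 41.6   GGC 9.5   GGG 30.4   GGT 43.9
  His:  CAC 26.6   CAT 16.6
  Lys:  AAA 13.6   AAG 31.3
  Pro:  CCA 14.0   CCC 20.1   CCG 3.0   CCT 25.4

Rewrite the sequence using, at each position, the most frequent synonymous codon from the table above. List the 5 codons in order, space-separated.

Codon 1 (Gly): best is GGT at 43.9.
Codon 2 (His): best is CAC at 26.6.
Codon 3 (Pro): best is CCT at 25.4.
Codon 4 (Phe): best is TTC at 34.6.
Codon 5 (Lys): best is AAG at 31.3.

GGT CAC CCT TTC AAG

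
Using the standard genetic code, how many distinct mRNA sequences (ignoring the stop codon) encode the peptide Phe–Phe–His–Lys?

Phe: 2 codons.
Phe: 2 codons.
His: 2 codons.
Lys: 2 codons.
2 × 2 × 2 × 2 = 16.

16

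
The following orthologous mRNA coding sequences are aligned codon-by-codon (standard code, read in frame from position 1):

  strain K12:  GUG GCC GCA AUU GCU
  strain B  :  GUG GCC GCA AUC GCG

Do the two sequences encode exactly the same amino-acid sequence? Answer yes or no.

Codon 1: GUG Val / GUG Val — identical.
Codon 2: GCC Ala / GCC Ala — identical.
Codon 3: GCA Ala / GCA Ala — identical.
Codon 4: AUU Ile / AUC Ile — synonymous.
Codon 5: GCU Ala / GCG Ala — synonymous.
Nonsynonymous differences: 0 → same protein.

yes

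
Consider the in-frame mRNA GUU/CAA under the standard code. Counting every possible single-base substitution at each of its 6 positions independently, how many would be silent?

Codon 1 (GUU, Val): 3 synonymous substitutions.
Codon 2 (CAA, Gln): 1 synonymous substitution.
Total: 3 + 1 = 4.

4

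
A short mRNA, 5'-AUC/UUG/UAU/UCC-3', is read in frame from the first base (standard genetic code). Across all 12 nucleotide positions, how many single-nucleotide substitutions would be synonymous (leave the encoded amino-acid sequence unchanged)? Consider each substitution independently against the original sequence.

8

Codon 1 (AUC, Ile): 2 synonymous substitutions.
Codon 2 (UUG, Leu): 2 synonymous substitutions.
Codon 3 (UAU, Tyr): 1 synonymous substitution.
Codon 4 (UCC, Ser): 3 synonymous substitutions.
Total: 2 + 2 + 1 + 3 = 8.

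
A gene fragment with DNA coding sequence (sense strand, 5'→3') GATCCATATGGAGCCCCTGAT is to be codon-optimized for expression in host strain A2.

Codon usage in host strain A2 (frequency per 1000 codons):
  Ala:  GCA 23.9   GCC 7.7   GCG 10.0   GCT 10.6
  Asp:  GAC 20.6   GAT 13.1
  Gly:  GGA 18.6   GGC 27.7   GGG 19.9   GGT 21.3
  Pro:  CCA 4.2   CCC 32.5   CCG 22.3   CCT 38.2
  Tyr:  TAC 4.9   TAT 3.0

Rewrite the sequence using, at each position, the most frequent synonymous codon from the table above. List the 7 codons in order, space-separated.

GAC CCT TAC GGC GCA CCT GAC

Codon 1 (Asp): best is GAC at 20.6.
Codon 2 (Pro): best is CCT at 38.2.
Codon 3 (Tyr): best is TAC at 4.9.
Codon 4 (Gly): best is GGC at 27.7.
Codon 5 (Ala): best is GCA at 23.9.
Codon 6 (Pro): best is CCT at 38.2.
Codon 7 (Asp): best is GAC at 20.6.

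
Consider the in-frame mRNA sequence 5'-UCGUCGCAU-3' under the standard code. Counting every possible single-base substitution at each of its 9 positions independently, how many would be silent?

Codon 1 (UCG, Ser): 3 synonymous substitutions.
Codon 2 (UCG, Ser): 3 synonymous substitutions.
Codon 3 (CAU, His): 1 synonymous substitution.
Total: 3 + 3 + 1 = 7.

7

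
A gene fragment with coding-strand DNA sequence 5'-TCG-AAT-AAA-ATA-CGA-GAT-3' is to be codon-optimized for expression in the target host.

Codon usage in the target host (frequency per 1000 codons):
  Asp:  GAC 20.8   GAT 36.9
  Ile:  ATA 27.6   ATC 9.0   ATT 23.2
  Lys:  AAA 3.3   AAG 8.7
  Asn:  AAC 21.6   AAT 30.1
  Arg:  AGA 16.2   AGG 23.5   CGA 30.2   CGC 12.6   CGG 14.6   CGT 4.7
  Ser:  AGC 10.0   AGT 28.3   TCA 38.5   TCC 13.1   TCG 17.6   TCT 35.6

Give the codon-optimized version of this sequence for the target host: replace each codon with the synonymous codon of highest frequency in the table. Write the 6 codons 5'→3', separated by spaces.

TCA AAT AAG ATA CGA GAT

Codon 1 (Ser): best is TCA at 38.5.
Codon 2 (Asn): best is AAT at 30.1.
Codon 3 (Lys): best is AAG at 8.7.
Codon 4 (Ile): best is ATA at 27.6.
Codon 5 (Arg): best is CGA at 30.2.
Codon 6 (Asp): best is GAT at 36.9.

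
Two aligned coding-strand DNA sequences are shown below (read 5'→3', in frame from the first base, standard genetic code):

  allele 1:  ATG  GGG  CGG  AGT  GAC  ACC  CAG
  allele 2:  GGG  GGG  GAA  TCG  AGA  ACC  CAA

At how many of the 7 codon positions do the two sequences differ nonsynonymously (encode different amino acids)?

3

Codon 1: ATG Met / GGG Gly — nonsynonymous.
Codon 2: GGG Gly / GGG Gly — identical.
Codon 3: CGG Arg / GAA Glu — nonsynonymous.
Codon 4: AGT Ser / TCG Ser — synonymous.
Codon 5: GAC Asp / AGA Arg — nonsynonymous.
Codon 6: ACC Thr / ACC Thr — identical.
Codon 7: CAG Gln / CAA Gln — synonymous.
Nonsynonymous differences: 3.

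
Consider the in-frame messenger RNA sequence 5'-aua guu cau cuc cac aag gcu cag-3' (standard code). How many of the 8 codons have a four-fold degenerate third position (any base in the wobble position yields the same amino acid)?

Codon 1 AUA (Ile): third position 3-fold.
Codon 2 GUU (Val): third position 4-fold.
Codon 3 CAU (His): third position 2-fold.
Codon 4 CUC (Leu): third position 4-fold.
Codon 5 CAC (His): third position 2-fold.
Codon 6 AAG (Lys): third position 2-fold.
Codon 7 GCU (Ala): third position 4-fold.
Codon 8 CAG (Gln): third position 2-fold.
Four-fold degenerate third positions: 3.

3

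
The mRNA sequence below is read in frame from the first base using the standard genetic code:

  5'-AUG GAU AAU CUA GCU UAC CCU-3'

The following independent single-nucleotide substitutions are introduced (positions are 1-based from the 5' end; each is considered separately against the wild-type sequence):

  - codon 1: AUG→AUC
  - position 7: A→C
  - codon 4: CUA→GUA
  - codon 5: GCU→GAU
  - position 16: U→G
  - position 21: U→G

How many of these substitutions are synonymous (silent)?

Codon 1: AUG (Met) → AUC (Ile) — missense.
Codon 3: AAU (Asn) → CAU (His) — missense.
Codon 4: CUA (Leu) → GUA (Val) — missense.
Codon 5: GCU (Ala) → GAU (Asp) — missense.
Codon 6: UAC (Tyr) → GAC (Asp) — missense.
Codon 7: CCU (Pro) → CCG (Pro) — synonymous.
Synonymous: 1 of 6.

1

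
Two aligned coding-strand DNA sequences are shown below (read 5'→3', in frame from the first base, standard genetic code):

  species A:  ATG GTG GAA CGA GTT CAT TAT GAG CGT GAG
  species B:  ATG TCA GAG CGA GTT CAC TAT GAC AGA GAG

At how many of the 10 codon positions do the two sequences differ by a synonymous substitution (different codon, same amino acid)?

Codon 1: ATG Met / ATG Met — identical.
Codon 2: GTG Val / TCA Ser — nonsynonymous.
Codon 3: GAA Glu / GAG Glu — synonymous.
Codon 4: CGA Arg / CGA Arg — identical.
Codon 5: GTT Val / GTT Val — identical.
Codon 6: CAT His / CAC His — synonymous.
Codon 7: TAT Tyr / TAT Tyr — identical.
Codon 8: GAG Glu / GAC Asp — nonsynonymous.
Codon 9: CGT Arg / AGA Arg — synonymous.
Codon 10: GAG Glu / GAG Glu — identical.
Synonymous differences: 3.

3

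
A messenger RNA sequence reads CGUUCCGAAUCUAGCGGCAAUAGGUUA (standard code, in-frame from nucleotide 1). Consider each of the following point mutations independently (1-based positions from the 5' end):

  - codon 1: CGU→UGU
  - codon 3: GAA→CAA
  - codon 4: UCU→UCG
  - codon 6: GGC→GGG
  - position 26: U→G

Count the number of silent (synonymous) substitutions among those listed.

Codon 1: CGU (Arg) → UGU (Cys) — missense.
Codon 3: GAA (Glu) → CAA (Gln) — missense.
Codon 4: UCU (Ser) → UCG (Ser) — synonymous.
Codon 6: GGC (Gly) → GGG (Gly) — synonymous.
Codon 9: UUA (Leu) → UGA (Stop) — nonsense.
Synonymous: 2 of 5.

2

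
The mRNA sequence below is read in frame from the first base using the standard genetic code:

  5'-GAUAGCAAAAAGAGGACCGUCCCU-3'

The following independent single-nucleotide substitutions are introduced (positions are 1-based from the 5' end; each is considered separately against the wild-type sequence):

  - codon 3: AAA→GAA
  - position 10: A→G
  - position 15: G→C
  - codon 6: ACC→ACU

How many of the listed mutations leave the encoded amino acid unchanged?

1

Codon 3: AAA (Lys) → GAA (Glu) — missense.
Codon 4: AAG (Lys) → GAG (Glu) — missense.
Codon 5: AGG (Arg) → AGC (Ser) — missense.
Codon 6: ACC (Thr) → ACU (Thr) — synonymous.
Synonymous: 1 of 4.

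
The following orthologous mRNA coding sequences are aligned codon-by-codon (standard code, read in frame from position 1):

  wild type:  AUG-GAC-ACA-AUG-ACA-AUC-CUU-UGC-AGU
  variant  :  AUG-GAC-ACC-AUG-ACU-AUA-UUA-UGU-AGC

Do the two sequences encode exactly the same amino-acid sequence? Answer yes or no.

Codon 1: AUG Met / AUG Met — identical.
Codon 2: GAC Asp / GAC Asp — identical.
Codon 3: ACA Thr / ACC Thr — synonymous.
Codon 4: AUG Met / AUG Met — identical.
Codon 5: ACA Thr / ACU Thr — synonymous.
Codon 6: AUC Ile / AUA Ile — synonymous.
Codon 7: CUU Leu / UUA Leu — synonymous.
Codon 8: UGC Cys / UGU Cys — synonymous.
Codon 9: AGU Ser / AGC Ser — synonymous.
Nonsynonymous differences: 0 → same protein.

yes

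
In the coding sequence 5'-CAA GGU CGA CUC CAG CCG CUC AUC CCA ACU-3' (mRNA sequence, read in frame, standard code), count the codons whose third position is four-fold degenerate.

Codon 1 CAA (Gln): third position 2-fold.
Codon 2 GGU (Gly): third position 4-fold.
Codon 3 CGA (Arg): third position 4-fold.
Codon 4 CUC (Leu): third position 4-fold.
Codon 5 CAG (Gln): third position 2-fold.
Codon 6 CCG (Pro): third position 4-fold.
Codon 7 CUC (Leu): third position 4-fold.
Codon 8 AUC (Ile): third position 3-fold.
Codon 9 CCA (Pro): third position 4-fold.
Codon 10 ACU (Thr): third position 4-fold.
Four-fold degenerate third positions: 7.

7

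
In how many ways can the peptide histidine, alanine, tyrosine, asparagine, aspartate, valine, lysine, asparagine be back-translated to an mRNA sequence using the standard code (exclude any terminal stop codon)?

1024

His: 2 codons.
Ala: 4 codons.
Tyr: 2 codons.
Asn: 2 codons.
Asp: 2 codons.
Val: 4 codons.
Lys: 2 codons.
Asn: 2 codons.
2 × 4 × 2 × 2 × 2 × 4 × 2 × 2 = 1024.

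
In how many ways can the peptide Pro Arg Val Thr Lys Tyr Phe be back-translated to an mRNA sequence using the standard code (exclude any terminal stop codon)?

3072

Pro: 4 codons.
Arg: 6 codons.
Val: 4 codons.
Thr: 4 codons.
Lys: 2 codons.
Tyr: 2 codons.
Phe: 2 codons.
4 × 6 × 4 × 4 × 2 × 2 × 2 = 3072.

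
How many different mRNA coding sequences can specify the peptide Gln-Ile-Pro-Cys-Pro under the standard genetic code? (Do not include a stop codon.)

192

Gln: 2 codons.
Ile: 3 codons.
Pro: 4 codons.
Cys: 2 codons.
Pro: 4 codons.
2 × 3 × 4 × 2 × 4 = 192.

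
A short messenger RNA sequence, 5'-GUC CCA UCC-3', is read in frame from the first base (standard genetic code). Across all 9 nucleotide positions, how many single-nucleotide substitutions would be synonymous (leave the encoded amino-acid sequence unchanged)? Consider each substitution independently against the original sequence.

Codon 1 (GUC, Val): 3 synonymous substitutions.
Codon 2 (CCA, Pro): 3 synonymous substitutions.
Codon 3 (UCC, Ser): 3 synonymous substitutions.
Total: 3 + 3 + 3 = 9.

9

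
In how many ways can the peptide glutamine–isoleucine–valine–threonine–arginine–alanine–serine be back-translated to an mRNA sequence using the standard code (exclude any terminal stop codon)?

Gln: 2 codons.
Ile: 3 codons.
Val: 4 codons.
Thr: 4 codons.
Arg: 6 codons.
Ala: 4 codons.
Ser: 6 codons.
2 × 3 × 4 × 4 × 6 × 4 × 6 = 13824.

13824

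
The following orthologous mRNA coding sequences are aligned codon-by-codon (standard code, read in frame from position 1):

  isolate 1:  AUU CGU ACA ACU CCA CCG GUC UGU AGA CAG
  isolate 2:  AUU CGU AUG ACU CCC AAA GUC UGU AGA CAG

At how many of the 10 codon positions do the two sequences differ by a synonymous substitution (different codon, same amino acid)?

Codon 1: AUU Ile / AUU Ile — identical.
Codon 2: CGU Arg / CGU Arg — identical.
Codon 3: ACA Thr / AUG Met — nonsynonymous.
Codon 4: ACU Thr / ACU Thr — identical.
Codon 5: CCA Pro / CCC Pro — synonymous.
Codon 6: CCG Pro / AAA Lys — nonsynonymous.
Codon 7: GUC Val / GUC Val — identical.
Codon 8: UGU Cys / UGU Cys — identical.
Codon 9: AGA Arg / AGA Arg — identical.
Codon 10: CAG Gln / CAG Gln — identical.
Synonymous differences: 1.

1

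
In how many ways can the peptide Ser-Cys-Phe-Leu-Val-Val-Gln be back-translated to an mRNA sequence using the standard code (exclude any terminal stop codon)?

Ser: 6 codons.
Cys: 2 codons.
Phe: 2 codons.
Leu: 6 codons.
Val: 4 codons.
Val: 4 codons.
Gln: 2 codons.
6 × 2 × 2 × 6 × 4 × 4 × 2 = 4608.

4608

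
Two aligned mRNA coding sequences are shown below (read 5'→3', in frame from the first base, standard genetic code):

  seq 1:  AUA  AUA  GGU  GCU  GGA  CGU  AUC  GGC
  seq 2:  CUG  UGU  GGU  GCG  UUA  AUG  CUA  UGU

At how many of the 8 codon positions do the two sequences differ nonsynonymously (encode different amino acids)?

6

Codon 1: AUA Ile / CUG Leu — nonsynonymous.
Codon 2: AUA Ile / UGU Cys — nonsynonymous.
Codon 3: GGU Gly / GGU Gly — identical.
Codon 4: GCU Ala / GCG Ala — synonymous.
Codon 5: GGA Gly / UUA Leu — nonsynonymous.
Codon 6: CGU Arg / AUG Met — nonsynonymous.
Codon 7: AUC Ile / CUA Leu — nonsynonymous.
Codon 8: GGC Gly / UGU Cys — nonsynonymous.
Nonsynonymous differences: 6.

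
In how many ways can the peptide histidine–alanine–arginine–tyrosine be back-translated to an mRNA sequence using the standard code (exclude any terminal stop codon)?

96

His: 2 codons.
Ala: 4 codons.
Arg: 6 codons.
Tyr: 2 codons.
2 × 4 × 6 × 2 = 96.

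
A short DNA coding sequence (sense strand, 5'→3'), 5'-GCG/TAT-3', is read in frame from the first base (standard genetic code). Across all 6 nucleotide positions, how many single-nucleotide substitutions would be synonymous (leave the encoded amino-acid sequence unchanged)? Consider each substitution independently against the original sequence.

4

Codon 1 (GCG, Ala): 3 synonymous substitutions.
Codon 2 (TAT, Tyr): 1 synonymous substitution.
Total: 3 + 1 = 4.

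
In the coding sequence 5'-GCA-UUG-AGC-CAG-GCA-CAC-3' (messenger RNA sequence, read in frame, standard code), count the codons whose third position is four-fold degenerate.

2

Codon 1 GCA (Ala): third position 4-fold.
Codon 2 UUG (Leu): third position 2-fold.
Codon 3 AGC (Ser): third position 2-fold.
Codon 4 CAG (Gln): third position 2-fold.
Codon 5 GCA (Ala): third position 4-fold.
Codon 6 CAC (His): third position 2-fold.
Four-fold degenerate third positions: 2.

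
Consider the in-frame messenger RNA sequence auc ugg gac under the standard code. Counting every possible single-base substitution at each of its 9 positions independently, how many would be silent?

Codon 1 (AUC, Ile): 2 synonymous substitutions.
Codon 2 (UGG, Trp): 0 synonymous substitutions.
Codon 3 (GAC, Asp): 1 synonymous substitution.
Total: 2 + 0 + 1 = 3.

3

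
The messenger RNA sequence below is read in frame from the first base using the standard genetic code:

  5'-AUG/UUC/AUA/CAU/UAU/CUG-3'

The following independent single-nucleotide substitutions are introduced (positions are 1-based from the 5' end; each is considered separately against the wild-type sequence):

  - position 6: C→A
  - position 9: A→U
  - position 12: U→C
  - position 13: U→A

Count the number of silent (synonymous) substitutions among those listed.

2

Codon 2: UUC (Phe) → UUA (Leu) — missense.
Codon 3: AUA (Ile) → AUU (Ile) — synonymous.
Codon 4: CAU (His) → CAC (His) — synonymous.
Codon 5: UAU (Tyr) → AAU (Asn) — missense.
Synonymous: 2 of 4.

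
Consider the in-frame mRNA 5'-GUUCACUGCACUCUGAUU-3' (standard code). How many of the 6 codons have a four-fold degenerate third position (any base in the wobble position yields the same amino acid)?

Codon 1 GUU (Val): third position 4-fold.
Codon 2 CAC (His): third position 2-fold.
Codon 3 UGC (Cys): third position 2-fold.
Codon 4 ACU (Thr): third position 4-fold.
Codon 5 CUG (Leu): third position 4-fold.
Codon 6 AUU (Ile): third position 3-fold.
Four-fold degenerate third positions: 3.

3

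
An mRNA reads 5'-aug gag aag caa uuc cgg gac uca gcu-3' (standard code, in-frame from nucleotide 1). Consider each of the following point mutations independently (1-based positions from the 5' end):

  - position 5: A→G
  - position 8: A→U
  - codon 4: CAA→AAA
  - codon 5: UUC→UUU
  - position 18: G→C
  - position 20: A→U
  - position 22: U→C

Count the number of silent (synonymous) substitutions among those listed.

2

Codon 2: GAG (Glu) → GGG (Gly) — missense.
Codon 3: AAG (Lys) → AUG (Met) — missense.
Codon 4: CAA (Gln) → AAA (Lys) — missense.
Codon 5: UUC (Phe) → UUU (Phe) — synonymous.
Codon 6: CGG (Arg) → CGC (Arg) — synonymous.
Codon 7: GAC (Asp) → GUC (Val) — missense.
Codon 8: UCA (Ser) → CCA (Pro) — missense.
Synonymous: 2 of 7.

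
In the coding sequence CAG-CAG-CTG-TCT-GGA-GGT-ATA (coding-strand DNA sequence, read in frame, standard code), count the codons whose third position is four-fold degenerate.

Codon 1 CAG (Gln): third position 2-fold.
Codon 2 CAG (Gln): third position 2-fold.
Codon 3 CTG (Leu): third position 4-fold.
Codon 4 TCT (Ser): third position 4-fold.
Codon 5 GGA (Gly): third position 4-fold.
Codon 6 GGT (Gly): third position 4-fold.
Codon 7 ATA (Ile): third position 3-fold.
Four-fold degenerate third positions: 4.

4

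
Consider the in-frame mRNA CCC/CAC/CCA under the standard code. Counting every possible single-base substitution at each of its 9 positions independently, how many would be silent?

7

Codon 1 (CCC, Pro): 3 synonymous substitutions.
Codon 2 (CAC, His): 1 synonymous substitution.
Codon 3 (CCA, Pro): 3 synonymous substitutions.
Total: 3 + 1 + 3 = 7.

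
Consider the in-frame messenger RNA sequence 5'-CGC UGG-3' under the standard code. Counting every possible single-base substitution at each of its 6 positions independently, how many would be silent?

3

Codon 1 (CGC, Arg): 3 synonymous substitutions.
Codon 2 (UGG, Trp): 0 synonymous substitutions.
Total: 3 + 0 = 3.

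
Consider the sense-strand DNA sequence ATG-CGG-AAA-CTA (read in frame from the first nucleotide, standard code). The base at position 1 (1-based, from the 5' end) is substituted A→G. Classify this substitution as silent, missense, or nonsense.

Position 1 falls in codon 1: ATG → Met.
After the substitution the codon is GTG → Val.
Met ≠ Val, so this is a missense mutation.

missense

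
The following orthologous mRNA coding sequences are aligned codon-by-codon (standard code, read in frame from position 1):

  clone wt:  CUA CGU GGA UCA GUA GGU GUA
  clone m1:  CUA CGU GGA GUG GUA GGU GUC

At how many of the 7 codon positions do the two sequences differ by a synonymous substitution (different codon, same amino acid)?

Codon 1: CUA Leu / CUA Leu — identical.
Codon 2: CGU Arg / CGU Arg — identical.
Codon 3: GGA Gly / GGA Gly — identical.
Codon 4: UCA Ser / GUG Val — nonsynonymous.
Codon 5: GUA Val / GUA Val — identical.
Codon 6: GGU Gly / GGU Gly — identical.
Codon 7: GUA Val / GUC Val — synonymous.
Synonymous differences: 1.

1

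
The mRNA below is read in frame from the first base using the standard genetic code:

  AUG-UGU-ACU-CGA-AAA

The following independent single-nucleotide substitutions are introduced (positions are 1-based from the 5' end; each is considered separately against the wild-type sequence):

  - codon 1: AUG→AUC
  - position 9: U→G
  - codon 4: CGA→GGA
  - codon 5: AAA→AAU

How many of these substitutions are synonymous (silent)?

1

Codon 1: AUG (Met) → AUC (Ile) — missense.
Codon 3: ACU (Thr) → ACG (Thr) — synonymous.
Codon 4: CGA (Arg) → GGA (Gly) — missense.
Codon 5: AAA (Lys) → AAU (Asn) — missense.
Synonymous: 1 of 4.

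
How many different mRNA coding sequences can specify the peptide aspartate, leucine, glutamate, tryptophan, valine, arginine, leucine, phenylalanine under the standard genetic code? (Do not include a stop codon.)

6912

Asp: 2 codons.
Leu: 6 codons.
Glu: 2 codons.
Trp: 1 codon.
Val: 4 codons.
Arg: 6 codons.
Leu: 6 codons.
Phe: 2 codons.
2 × 6 × 2 × 1 × 4 × 6 × 6 × 2 = 6912.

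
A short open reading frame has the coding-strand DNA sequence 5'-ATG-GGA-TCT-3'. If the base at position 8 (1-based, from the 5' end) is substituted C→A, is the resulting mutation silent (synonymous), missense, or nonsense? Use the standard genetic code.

missense

Position 8 falls in codon 3: TCT → Ser.
After the substitution the codon is TAT → Tyr.
Ser ≠ Tyr, so this is a missense mutation.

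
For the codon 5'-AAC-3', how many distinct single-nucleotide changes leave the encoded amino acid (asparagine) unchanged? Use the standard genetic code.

1

Position 1: none → 0 synonymous.
Position 2: none → 0 synonymous.
Position 3: AAU → 1 synonymous.
Total: 0 + 0 + 1 = 1.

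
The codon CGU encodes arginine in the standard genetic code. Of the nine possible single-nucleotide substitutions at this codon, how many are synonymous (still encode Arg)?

Position 1: none → 0 synonymous.
Position 2: none → 0 synonymous.
Position 3: CGC, CGA, CGG → 3 synonymous.
Total: 0 + 0 + 3 = 3.

3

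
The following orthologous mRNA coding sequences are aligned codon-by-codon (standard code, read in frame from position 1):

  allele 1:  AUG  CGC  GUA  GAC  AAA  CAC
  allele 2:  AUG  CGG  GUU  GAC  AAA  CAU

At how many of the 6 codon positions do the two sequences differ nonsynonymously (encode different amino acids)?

Codon 1: AUG Met / AUG Met — identical.
Codon 2: CGC Arg / CGG Arg — synonymous.
Codon 3: GUA Val / GUU Val — synonymous.
Codon 4: GAC Asp / GAC Asp — identical.
Codon 5: AAA Lys / AAA Lys — identical.
Codon 6: CAC His / CAU His — synonymous.
Nonsynonymous differences: 0.

0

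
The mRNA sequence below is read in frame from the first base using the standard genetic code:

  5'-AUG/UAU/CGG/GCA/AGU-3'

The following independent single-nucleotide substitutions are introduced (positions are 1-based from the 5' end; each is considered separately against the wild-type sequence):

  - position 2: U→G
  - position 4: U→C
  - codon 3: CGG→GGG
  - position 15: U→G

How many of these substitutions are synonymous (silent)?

0

Codon 1: AUG (Met) → AGG (Arg) — missense.
Codon 2: UAU (Tyr) → CAU (His) — missense.
Codon 3: CGG (Arg) → GGG (Gly) — missense.
Codon 5: AGU (Ser) → AGG (Arg) — missense.
Synonymous: 0 of 4.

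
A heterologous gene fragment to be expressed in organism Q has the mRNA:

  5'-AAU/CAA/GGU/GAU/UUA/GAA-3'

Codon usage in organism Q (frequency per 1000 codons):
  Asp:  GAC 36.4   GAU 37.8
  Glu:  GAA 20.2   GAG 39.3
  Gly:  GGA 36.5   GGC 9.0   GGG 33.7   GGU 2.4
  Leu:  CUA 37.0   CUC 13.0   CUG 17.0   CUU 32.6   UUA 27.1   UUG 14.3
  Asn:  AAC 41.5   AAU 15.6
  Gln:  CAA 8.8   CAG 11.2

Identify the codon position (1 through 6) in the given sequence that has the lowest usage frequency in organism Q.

3

Codon 1 AAU (Asn): 15.6 per 1000.
Codon 2 CAA (Gln): 8.8 per 1000.
Codon 3 GGU (Gly): 2.4 per 1000.
Codon 4 GAU (Asp): 37.8 per 1000.
Codon 5 UUA (Leu): 27.1 per 1000.
Codon 6 GAA (Glu): 20.2 per 1000.
Lowest frequency is 2.4 at codon 3.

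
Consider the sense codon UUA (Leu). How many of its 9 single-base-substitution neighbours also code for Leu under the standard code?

Position 1: CUA → 1 synonymous.
Position 2: none → 0 synonymous.
Position 3: UUG → 1 synonymous.
Total: 1 + 0 + 1 = 2.

2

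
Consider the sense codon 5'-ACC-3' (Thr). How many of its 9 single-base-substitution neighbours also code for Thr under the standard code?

3

Position 1: none → 0 synonymous.
Position 2: none → 0 synonymous.
Position 3: ACU, ACA, ACG → 3 synonymous.
Total: 0 + 0 + 3 = 3.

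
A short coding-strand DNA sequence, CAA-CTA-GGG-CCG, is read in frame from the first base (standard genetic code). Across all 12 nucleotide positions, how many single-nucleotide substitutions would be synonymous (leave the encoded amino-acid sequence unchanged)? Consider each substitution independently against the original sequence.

11

Codon 1 (CAA, Gln): 1 synonymous substitution.
Codon 2 (CTA, Leu): 4 synonymous substitutions.
Codon 3 (GGG, Gly): 3 synonymous substitutions.
Codon 4 (CCG, Pro): 3 synonymous substitutions.
Total: 1 + 4 + 3 + 3 = 11.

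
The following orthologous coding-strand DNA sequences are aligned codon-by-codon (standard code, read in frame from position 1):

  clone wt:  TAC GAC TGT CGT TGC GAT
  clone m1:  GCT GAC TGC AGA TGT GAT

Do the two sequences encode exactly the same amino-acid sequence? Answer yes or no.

no

Codon 1: TAC Tyr / GCT Ala — nonsynonymous.
Codon 2: GAC Asp / GAC Asp — identical.
Codon 3: TGT Cys / TGC Cys — synonymous.
Codon 4: CGT Arg / AGA Arg — synonymous.
Codon 5: TGC Cys / TGT Cys — synonymous.
Codon 6: GAT Asp / GAT Asp — identical.
Nonsynonymous differences: 1 → different protein.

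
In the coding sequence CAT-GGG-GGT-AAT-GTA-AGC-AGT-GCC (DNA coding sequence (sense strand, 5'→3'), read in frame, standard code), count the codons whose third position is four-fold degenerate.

Codon 1 CAT (His): third position 2-fold.
Codon 2 GGG (Gly): third position 4-fold.
Codon 3 GGT (Gly): third position 4-fold.
Codon 4 AAT (Asn): third position 2-fold.
Codon 5 GTA (Val): third position 4-fold.
Codon 6 AGC (Ser): third position 2-fold.
Codon 7 AGT (Ser): third position 2-fold.
Codon 8 GCC (Ala): third position 4-fold.
Four-fold degenerate third positions: 4.

4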